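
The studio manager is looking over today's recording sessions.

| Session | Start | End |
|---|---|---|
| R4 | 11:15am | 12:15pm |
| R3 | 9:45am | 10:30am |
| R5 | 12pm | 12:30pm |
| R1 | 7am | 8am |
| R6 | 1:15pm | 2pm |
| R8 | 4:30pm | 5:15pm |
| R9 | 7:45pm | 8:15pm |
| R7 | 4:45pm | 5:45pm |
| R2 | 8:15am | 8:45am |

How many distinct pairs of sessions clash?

Two intervals overlap when each starts before the other ends.
Sorted by start: R1, R2, R3, R4, R5, R6, R8, R7, R9.
R2 starts after R1 ends — done with R1.
R3 starts after R2 ends — done with R2.
R4 starts after R3 ends — done with R3.
R5 starts before R4 ends → R4 and R5 overlap.
R6 starts after R4 ends — done with R4.
R6 starts after R5 ends — done with R5.
R8 starts after R6 ends — done with R6.
R7 starts before R8 ends → R8 and R7 overlap.
R9 starts after R8 ends.
R9 starts after R7 ends.
Overlapping pairs: R4 & R5, R7 & R8 — 2 in total.

2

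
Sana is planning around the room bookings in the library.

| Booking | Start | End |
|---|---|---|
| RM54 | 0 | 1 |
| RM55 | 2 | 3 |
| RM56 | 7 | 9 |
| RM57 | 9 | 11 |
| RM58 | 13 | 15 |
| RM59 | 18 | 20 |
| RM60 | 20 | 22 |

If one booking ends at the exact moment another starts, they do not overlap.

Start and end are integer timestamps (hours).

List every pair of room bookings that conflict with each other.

Two intervals overlap when each starts before the other ends.
Sorted by start: RM54, RM55, RM56, RM57, RM58, RM59, RM60.
RM55 starts after RM54 ends; RM54 is clear from here.
RM56 starts after RM55 ends; RM55 is clear from here.
RM57 starts exactly when RM56 ends (back-to-back, no overlap); RM56 is clear from here.
RM58 starts after RM57 ends; RM57 is clear from here.
RM59 starts after RM58 ends; RM58 is clear from here.
RM60 starts exactly when RM59 ends (back-to-back, no overlap).

no conflicts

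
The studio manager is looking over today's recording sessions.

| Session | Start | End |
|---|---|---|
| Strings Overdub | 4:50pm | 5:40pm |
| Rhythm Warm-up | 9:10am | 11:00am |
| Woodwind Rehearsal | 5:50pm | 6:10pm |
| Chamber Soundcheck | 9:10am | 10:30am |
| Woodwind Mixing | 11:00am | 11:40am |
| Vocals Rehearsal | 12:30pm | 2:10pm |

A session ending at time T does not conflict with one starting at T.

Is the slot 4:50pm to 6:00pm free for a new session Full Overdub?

Chamber Soundcheck: ends 10:30am at or before Full Overdub starts 4:50pm → clear.
Rhythm Warm-up: ends 11:00am at or before Full Overdub starts 4:50pm → clear.
Woodwind Mixing: ends 11:40am at or before Full Overdub starts 4:50pm → clear.
Vocals Rehearsal: ends 2:10pm at or before Full Overdub starts 4:50pm → clear.
Strings Overdub: starts 4:50pm before Full Overdub ends 6:00pm, and ends 5:40pm after Full Overdub starts 4:50pm → overlap.
Woodwind Rehearsal: starts 5:50pm before Full Overdub ends 6:00pm, and ends 6:10pm after Full Overdub starts 4:50pm → overlap.
Full Overdub overlaps Strings Overdub, Woodwind Rehearsal.

No — it overlaps Strings Overdub, Woodwind Rehearsal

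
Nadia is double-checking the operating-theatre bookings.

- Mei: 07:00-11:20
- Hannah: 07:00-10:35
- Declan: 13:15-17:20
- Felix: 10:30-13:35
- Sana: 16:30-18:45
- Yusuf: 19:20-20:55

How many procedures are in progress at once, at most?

Sweep the timeline, counting +1 at each start and −1 at each end (ends before starts at a tie):
07:00 start Hannah → 1
07:00 start Mei → 2
10:30 start Felix → 3
10:35 end Hannah → 2
11:20 end Mei → 1
13:15 start Declan → 2
13:35 end Felix → 1
16:30 start Sana → 2
17:20 end Declan → 1
18:45 end Sana → 0
19:20 start Yusuf → 1
20:55 end Yusuf → 0
Peak is 3, at 10:30 (Felix, Hannah, Mei).

3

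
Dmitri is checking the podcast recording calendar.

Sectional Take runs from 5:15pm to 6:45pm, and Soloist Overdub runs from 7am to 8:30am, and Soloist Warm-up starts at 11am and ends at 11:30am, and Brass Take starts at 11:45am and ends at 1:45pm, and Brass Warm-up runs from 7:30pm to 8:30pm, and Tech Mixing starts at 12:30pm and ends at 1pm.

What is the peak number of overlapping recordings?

Sort all start/end points and keep a running count:
7am start Soloist Overdub → 1
8:30am end Soloist Overdub → 0
11am start Soloist Warm-up → 1
11:30am end Soloist Warm-up → 0
11:45am start Brass Take → 1
12:30pm start Tech Mixing → 2
1pm end Tech Mixing → 1
1:45pm end Brass Take → 0
5:15pm start Sectional Take → 1
6:45pm end Sectional Take → 0
7:30pm start Brass Warm-up → 1
8:30pm end Brass Warm-up → 0
Peak is 2, at 12:30pm (Brass Take, Tech Mixing).

2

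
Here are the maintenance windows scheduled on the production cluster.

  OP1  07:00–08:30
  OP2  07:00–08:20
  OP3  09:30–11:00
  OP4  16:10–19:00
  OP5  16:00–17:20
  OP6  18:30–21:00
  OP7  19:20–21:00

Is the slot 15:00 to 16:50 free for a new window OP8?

No — it overlaps OP4, OP5

OP1: ends 08:30 at or before OP8 starts 15:00 → clear.
OP2: ends 08:20 at or before OP8 starts 15:00 → clear.
OP3: ends 11:00 at or before OP8 starts 15:00 → clear.
OP5: starts 16:00 before OP8 ends 16:50, and ends 17:20 after OP8 starts 15:00 → overlap.
OP4: starts 16:10 before OP8 ends 16:50, and ends 19:00 after OP8 starts 15:00 → overlap.
OP6: starts 18:30 at or after OP8 ends 16:50 → clear.
OP7: starts 19:20 at or after OP8 ends 16:50 → clear.
OP8 overlaps OP4, OP5.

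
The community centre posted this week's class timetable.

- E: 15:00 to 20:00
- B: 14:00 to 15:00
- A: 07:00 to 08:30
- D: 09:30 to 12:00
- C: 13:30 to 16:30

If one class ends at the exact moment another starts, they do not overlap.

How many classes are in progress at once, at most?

2

Sort all start/end points and keep a running count:
07:00 start A → 1
08:30 end A → 0
09:30 start D → 1
12:00 end D → 0
13:30 start C → 1
14:00 start B → 2
15:00 end B → 1
15:00 start E → 2
16:30 end C → 1
20:00 end E → 0
Peak is 2, at 14:00 (B, C).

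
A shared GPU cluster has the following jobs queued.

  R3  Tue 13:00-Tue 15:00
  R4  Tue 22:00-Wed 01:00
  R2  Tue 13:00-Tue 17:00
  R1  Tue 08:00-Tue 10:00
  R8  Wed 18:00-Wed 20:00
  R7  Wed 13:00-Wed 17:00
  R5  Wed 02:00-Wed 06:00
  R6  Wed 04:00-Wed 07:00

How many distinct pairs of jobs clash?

Sorted by start: R1, R2, R3, R4, R5, R6, R7, R8.
R2 starts after R1 ends, so nothing later overlaps R1 either.
R3 starts before R2 ends → R2 and R3 overlap.
R4 starts after R2 ends, so nothing later overlaps R2 either.
R4 starts after R3 ends, so nothing later overlaps R3 either.
R5 starts after R4 ends, so nothing later overlaps R4 either.
R6 starts before R5 ends → R5 and R6 overlap.
R7 starts after R5 ends, so nothing later overlaps R5 either.
R7 starts after R6 ends, so nothing later overlaps R6 either.
R8 starts after R7 ends.
Overlapping pairs: R2 & R3, R5 & R6 — 2 in total.

2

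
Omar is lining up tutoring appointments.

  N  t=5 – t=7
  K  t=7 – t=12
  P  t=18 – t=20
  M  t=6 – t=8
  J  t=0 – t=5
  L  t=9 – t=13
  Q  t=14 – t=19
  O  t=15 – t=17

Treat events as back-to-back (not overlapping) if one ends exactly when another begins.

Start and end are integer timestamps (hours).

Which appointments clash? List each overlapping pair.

K & L, K & M, M & N, O & Q, P & Q

Two intervals overlap when each starts before the other ends.
Sorted by start: J, N, M, K, L, Q, O, P.
N starts exactly when J ends (back-to-back, no overlap); J is clear from here.
M starts before N ends → N and M overlap.
K starts exactly when N ends (back-to-back, no overlap); N is clear from here.
K starts before M ends → M and K overlap.
L starts after M ends; M is clear from here.
L starts before K ends → K and L overlap.
Q starts after K ends; K is clear from here.
Q starts after L ends; L is clear from here.
O starts before Q ends → Q and O overlap.
P starts before Q ends → Q and P overlap.
P starts after O ends.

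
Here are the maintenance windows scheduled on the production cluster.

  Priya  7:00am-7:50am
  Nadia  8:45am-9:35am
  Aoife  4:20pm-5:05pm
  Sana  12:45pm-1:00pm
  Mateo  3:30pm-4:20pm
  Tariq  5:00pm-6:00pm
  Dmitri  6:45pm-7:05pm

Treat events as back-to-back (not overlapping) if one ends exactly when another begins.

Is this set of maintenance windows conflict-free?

Two intervals overlap when each starts before the other ends.
Sorted by start: Priya, Nadia, Sana, Mateo, Aoife, Tariq, Dmitri.
Nadia starts after Priya ends, so Priya has no further overlaps.
Sana starts after Nadia ends, so Nadia has no further overlaps.
Mateo starts after Sana ends, so Sana has no further overlaps.
Aoife starts exactly when Mateo ends (back-to-back, no overlap), so Mateo has no further overlaps.
Tariq starts before Aoife ends → Aoife and Tariq overlap.
That's a conflict, so the schedule is not conflict-free.

No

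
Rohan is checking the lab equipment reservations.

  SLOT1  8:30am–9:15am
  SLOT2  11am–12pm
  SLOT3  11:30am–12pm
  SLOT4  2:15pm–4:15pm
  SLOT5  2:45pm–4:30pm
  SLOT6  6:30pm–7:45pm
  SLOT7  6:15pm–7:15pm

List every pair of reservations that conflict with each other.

SLOT2 & SLOT3, SLOT4 & SLOT5, SLOT6 & SLOT7

Sorted by start: SLOT1, SLOT2, SLOT3, SLOT4, SLOT5, SLOT7, SLOT6.
SLOT2 starts after SLOT1 ends, so SLOT1 has no further overlaps.
SLOT3 starts before SLOT2 ends → SLOT2 and SLOT3 overlap.
SLOT4 starts after SLOT2 ends, so SLOT2 has no further overlaps.
SLOT4 starts after SLOT3 ends, so SLOT3 has no further overlaps.
SLOT5 starts before SLOT4 ends → SLOT4 and SLOT5 overlap.
SLOT7 starts after SLOT4 ends, so SLOT4 has no further overlaps.
SLOT7 starts after SLOT5 ends, so SLOT5 has no further overlaps.
SLOT6 starts before SLOT7 ends → SLOT7 and SLOT6 overlap.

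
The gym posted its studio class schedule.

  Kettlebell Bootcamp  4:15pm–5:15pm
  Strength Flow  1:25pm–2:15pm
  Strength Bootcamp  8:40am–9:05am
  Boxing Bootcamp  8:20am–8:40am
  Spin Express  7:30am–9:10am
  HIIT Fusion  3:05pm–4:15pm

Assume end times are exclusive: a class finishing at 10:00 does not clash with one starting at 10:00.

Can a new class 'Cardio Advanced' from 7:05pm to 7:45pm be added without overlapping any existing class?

Yes — the slot is free

Spin Express: ends 9:10am at or before Cardio Advanced starts 7:05pm → clear.
Boxing Bootcamp: ends 8:40am at or before Cardio Advanced starts 7:05pm → clear.
Strength Bootcamp: ends 9:05am at or before Cardio Advanced starts 7:05pm → clear.
Strength Flow: ends 2:15pm at or before Cardio Advanced starts 7:05pm → clear.
HIIT Fusion: ends 4:15pm at or before Cardio Advanced starts 7:05pm → clear.
Kettlebell Bootcamp: ends 5:15pm at or before Cardio Advanced starts 7:05pm → clear.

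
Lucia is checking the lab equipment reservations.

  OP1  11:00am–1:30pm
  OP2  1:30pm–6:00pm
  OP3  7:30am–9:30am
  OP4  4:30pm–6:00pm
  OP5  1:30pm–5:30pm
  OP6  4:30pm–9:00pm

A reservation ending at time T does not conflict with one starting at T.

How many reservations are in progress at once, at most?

4

Sort all start/end points and keep a running count:
7:30am start OP3 → 1
9:30am end OP3 → 0
11:00am start OP1 → 1
1:30pm end OP1 → 0
1:30pm start OP2 → 1
1:30pm start OP5 → 2
4:30pm start OP4 → 3
4:30pm start OP6 → 4
5:30pm end OP5 → 3
6:00pm end OP2 → 2
6:00pm end OP4 → 1
9:00pm end OP6 → 0
Peak is 4, at 4:30pm (OP2, OP4, OP5, OP6).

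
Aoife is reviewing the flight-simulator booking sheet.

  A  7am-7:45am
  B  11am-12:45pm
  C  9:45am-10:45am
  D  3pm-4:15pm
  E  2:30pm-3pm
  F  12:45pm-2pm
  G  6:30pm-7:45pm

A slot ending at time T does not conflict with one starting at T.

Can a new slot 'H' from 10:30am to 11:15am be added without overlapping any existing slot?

A: ends 7:45am at or before H starts 10:30am → clear.
C: starts 9:45am before H ends 11:15am, and ends 10:45am after H starts 10:30am → overlap.
B: starts 11am before H ends 11:15am, and ends 12:45pm after H starts 10:30am → overlap.
F: starts 12:45pm at or after H ends 11:15am → clear.
E: starts 2:30pm at or after H ends 11:15am → clear.
D: starts 3pm at or after H ends 11:15am → clear.
G: starts 6:30pm at or after H ends 11:15am → clear.
H overlaps B, C.

No — it overlaps B, C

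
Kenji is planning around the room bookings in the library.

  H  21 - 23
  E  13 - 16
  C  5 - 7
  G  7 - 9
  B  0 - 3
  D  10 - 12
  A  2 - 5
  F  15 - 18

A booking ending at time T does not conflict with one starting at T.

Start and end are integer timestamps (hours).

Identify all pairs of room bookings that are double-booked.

Sorted by start: B, A, C, G, D, E, F, H.
A starts before B ends → B and A overlap.
C starts after B ends, so B has no further overlaps.
C starts exactly when A ends (back-to-back, no overlap), so A has no further overlaps.
G starts exactly when C ends (back-to-back, no overlap), so C has no further overlaps.
D starts after G ends, so G has no further overlaps.
E starts after D ends, so D has no further overlaps.
F starts before E ends → E and F overlap.
H starts after E ends.
H starts after F ends.

A & B, E & F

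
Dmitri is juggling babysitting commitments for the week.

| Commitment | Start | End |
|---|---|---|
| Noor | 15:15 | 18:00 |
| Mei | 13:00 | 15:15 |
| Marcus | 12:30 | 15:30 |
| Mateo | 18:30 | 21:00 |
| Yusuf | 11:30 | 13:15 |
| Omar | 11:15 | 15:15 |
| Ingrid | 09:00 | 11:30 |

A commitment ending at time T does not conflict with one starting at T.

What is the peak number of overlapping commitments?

Walk through starts and ends in time order (an end at T is processed before a start at T):
09:00 start Ingrid → 1
11:15 start Omar → 2
11:30 end Ingrid → 1
11:30 start Yusuf → 2
12:30 start Marcus → 3
13:00 start Mei → 4
13:15 end Yusuf → 3
15:15 end Mei → 2
15:15 end Omar → 1
15:15 start Noor → 2
15:30 end Marcus → 1
18:00 end Noor → 0
18:30 start Mateo → 1
21:00 end Mateo → 0
Peak is 4, at 13:00 (Marcus, Mei, Omar, Yusuf).

4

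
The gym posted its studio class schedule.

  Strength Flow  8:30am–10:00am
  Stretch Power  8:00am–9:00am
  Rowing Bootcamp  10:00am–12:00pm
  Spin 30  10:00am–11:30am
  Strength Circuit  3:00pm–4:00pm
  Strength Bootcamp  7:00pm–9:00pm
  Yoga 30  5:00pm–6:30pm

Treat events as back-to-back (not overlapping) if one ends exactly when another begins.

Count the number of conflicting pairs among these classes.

2

Check each pair: they overlap iff neither finishes before the other starts.
Sorted by start: Stretch Power, Strength Flow, Rowing Bootcamp, Spin 30, Strength Circuit, Yoga 30, Strength Bootcamp.
Strength Flow starts before Stretch Power ends → Stretch Power and Strength Flow overlap.
Rowing Bootcamp starts after Stretch Power ends, so Stretch Power has no further overlaps.
Rowing Bootcamp starts exactly when Strength Flow ends (back-to-back, no overlap), so Strength Flow has no further overlaps.
Spin 30 starts before Rowing Bootcamp ends → Rowing Bootcamp and Spin 30 overlap.
Strength Circuit starts after Rowing Bootcamp ends, so Rowing Bootcamp has no further overlaps.
Strength Circuit starts after Spin 30 ends, so Spin 30 has no further overlaps.
Yoga 30 starts after Strength Circuit ends, so Strength Circuit has no further overlaps.
Strength Bootcamp starts after Yoga 30 ends.
Overlapping pairs: Rowing Bootcamp & Spin 30, Strength Flow & Stretch Power — 2 in total.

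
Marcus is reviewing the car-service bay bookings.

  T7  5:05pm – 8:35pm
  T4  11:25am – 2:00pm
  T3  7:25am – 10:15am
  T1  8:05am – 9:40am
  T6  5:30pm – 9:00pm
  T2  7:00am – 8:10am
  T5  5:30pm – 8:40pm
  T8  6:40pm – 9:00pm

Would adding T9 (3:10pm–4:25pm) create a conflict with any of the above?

No — it doesn't clash with anything

T2: ends 8:10am at or before T9 starts 3:10pm → clear.
T3: ends 10:15am at or before T9 starts 3:10pm → clear.
T1: ends 9:40am at or before T9 starts 3:10pm → clear.
T4: ends 2:00pm at or before T9 starts 3:10pm → clear.
T7: starts 5:05pm at or after T9 ends 4:25pm → clear.
T5: starts 5:30pm at or after T9 ends 4:25pm → clear.
T6: starts 5:30pm at or after T9 ends 4:25pm → clear.
T8: starts 6:40pm at or after T9 ends 4:25pm → clear.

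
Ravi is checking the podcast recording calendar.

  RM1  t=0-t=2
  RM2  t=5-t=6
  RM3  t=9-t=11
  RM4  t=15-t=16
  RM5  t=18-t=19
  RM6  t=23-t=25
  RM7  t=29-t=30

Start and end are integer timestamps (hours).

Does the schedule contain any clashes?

No

Sorted by start: RM1, RM2, RM3, RM4, RM5, RM6, RM7.
RM2 starts after RM1 ends, so RM1 has no further overlaps.
RM3 starts after RM2 ends, so RM2 has no further overlaps.
RM4 starts after RM3 ends, so RM3 has no further overlaps.
RM5 starts after RM4 ends, so RM4 has no further overlaps.
RM6 starts after RM5 ends, so RM5 has no further overlaps.
RM7 starts after RM6 ends.
Every pair is clear; the schedule has no overlaps.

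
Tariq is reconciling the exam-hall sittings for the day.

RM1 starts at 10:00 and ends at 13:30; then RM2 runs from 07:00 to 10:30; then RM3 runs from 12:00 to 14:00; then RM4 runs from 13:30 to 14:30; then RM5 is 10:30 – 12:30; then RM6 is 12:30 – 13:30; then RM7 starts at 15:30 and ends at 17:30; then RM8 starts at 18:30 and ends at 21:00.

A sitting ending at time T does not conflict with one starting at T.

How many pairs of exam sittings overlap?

Sorted by start: RM2, RM1, RM5, RM3, RM6, RM4, RM7, RM8.
RM1 starts before RM2 ends → RM2 and RM1 overlap.
RM5 starts exactly when RM2 ends (back-to-back, no overlap); RM2 is clear from here.
RM5 starts before RM1 ends → RM1 and RM5 overlap.
RM3 starts before RM1 ends → RM1 and RM3 overlap.
RM6 starts before RM1 ends → RM1 and RM6 overlap.
RM4 starts exactly when RM1 ends (back-to-back, no overlap); RM1 is clear from here.
RM3 starts before RM5 ends → RM5 and RM3 overlap.
RM6 starts exactly when RM5 ends (back-to-back, no overlap); RM5 is clear from here.
RM6 starts before RM3 ends → RM3 and RM6 overlap.
RM4 starts before RM3 ends → RM3 and RM4 overlap.
RM7 starts after RM3 ends; RM3 is clear from here.
RM4 starts exactly when RM6 ends (back-to-back, no overlap); RM6 is clear from here.
RM7 starts after RM4 ends; RM4 is clear from here.
RM8 starts after RM7 ends.
Overlapping pairs: RM1 & RM2, RM1 & RM3, RM1 & RM5, RM1 & RM6, RM3 & RM4, RM3 & RM5, RM3 & RM6 — 7 in total.

7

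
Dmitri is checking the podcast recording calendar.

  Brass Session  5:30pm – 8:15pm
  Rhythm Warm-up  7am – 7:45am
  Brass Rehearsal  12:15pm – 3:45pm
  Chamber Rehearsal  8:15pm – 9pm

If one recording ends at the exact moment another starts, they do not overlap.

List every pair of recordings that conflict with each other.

Sorted by start: Rhythm Warm-up, Brass Rehearsal, Brass Session, Chamber Rehearsal.
Brass Rehearsal starts after Rhythm Warm-up ends, so Rhythm Warm-up has no further overlaps.
Brass Session starts after Brass Rehearsal ends, so Brass Rehearsal has no further overlaps.
Chamber Rehearsal starts exactly when Brass Session ends (back-to-back, no overlap).

no overlapping pairs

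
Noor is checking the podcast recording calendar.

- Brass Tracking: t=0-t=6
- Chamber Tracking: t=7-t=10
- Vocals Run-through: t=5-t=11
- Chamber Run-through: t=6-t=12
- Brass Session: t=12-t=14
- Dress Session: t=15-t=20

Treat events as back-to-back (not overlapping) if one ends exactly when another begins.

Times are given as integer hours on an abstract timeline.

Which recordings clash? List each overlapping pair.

Two intervals overlap when each starts before the other ends.
Sorted by start: Brass Tracking, Vocals Run-through, Chamber Run-through, Chamber Tracking, Brass Session, Dress Session.
Vocals Run-through starts before Brass Tracking ends → Brass Tracking and Vocals Run-through overlap.
Chamber Run-through starts exactly when Brass Tracking ends (back-to-back, no overlap), so Brass Tracking has no further overlaps.
Chamber Run-through starts before Vocals Run-through ends → Vocals Run-through and Chamber Run-through overlap.
Chamber Tracking starts before Vocals Run-through ends → Vocals Run-through and Chamber Tracking overlap.
Brass Session starts after Vocals Run-through ends, so Vocals Run-through has no further overlaps.
Chamber Tracking starts before Chamber Run-through ends → Chamber Run-through and Chamber Tracking overlap.
Brass Session starts exactly when Chamber Run-through ends (back-to-back, no overlap), so Chamber Run-through has no further overlaps.
Brass Session starts after Chamber Tracking ends, so Chamber Tracking has no further overlaps.
Dress Session starts after Brass Session ends.

Brass Tracking & Vocals Run-through, Chamber Run-through & Chamber Tracking, Chamber Run-through & Vocals Run-through, Chamber Tracking & Vocals Run-through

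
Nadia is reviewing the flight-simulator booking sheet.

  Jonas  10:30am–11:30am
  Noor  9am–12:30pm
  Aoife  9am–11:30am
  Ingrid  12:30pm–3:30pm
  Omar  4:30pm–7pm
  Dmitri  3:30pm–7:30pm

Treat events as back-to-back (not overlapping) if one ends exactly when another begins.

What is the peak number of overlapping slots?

3

Sort all start/end points and keep a running count:
9am start Aoife → 1
9am start Noor → 2
10:30am start Jonas → 3
11:30am end Aoife → 2
11:30am end Jonas → 1
12:30pm end Noor → 0
12:30pm start Ingrid → 1
3:30pm end Ingrid → 0
3:30pm start Dmitri → 1
4:30pm start Omar → 2
7pm end Omar → 1
7:30pm end Dmitri → 0
Peak is 3, at 10:30am (Aoife, Jonas, Noor).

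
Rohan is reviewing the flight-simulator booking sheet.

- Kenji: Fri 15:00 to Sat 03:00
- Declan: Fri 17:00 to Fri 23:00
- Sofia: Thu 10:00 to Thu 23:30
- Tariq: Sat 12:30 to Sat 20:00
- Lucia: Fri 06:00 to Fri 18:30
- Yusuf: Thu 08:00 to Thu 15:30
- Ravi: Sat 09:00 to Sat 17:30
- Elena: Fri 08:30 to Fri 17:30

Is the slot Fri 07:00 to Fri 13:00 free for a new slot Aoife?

No — it overlaps Elena, Lucia

Yusuf: ends Thu 15:30 at or before Aoife starts Fri 07:00 → clear.
Sofia: ends Thu 23:30 at or before Aoife starts Fri 07:00 → clear.
Lucia: starts Fri 06:00 before Aoife ends Fri 13:00, and ends Fri 18:30 after Aoife starts Fri 07:00 → overlap.
Elena: starts Fri 08:30 before Aoife ends Fri 13:00, and ends Fri 17:30 after Aoife starts Fri 07:00 → overlap.
Kenji: starts Fri 15:00 at or after Aoife ends Fri 13:00 → clear.
Declan: starts Fri 17:00 at or after Aoife ends Fri 13:00 → clear.
Ravi: starts Sat 09:00 at or after Aoife ends Fri 13:00 → clear.
Tariq: starts Sat 12:30 at or after Aoife ends Fri 13:00 → clear.
Aoife overlaps Lucia, Elena.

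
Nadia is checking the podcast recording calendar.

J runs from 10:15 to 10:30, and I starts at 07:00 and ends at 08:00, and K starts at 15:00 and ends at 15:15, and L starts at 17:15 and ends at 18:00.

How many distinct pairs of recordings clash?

0

Sorted by start: I, J, K, L.
J starts after I ends, so I has no further overlaps.
K starts after J ends, so J has no further overlaps.
L starts after K ends.
No pair overlaps.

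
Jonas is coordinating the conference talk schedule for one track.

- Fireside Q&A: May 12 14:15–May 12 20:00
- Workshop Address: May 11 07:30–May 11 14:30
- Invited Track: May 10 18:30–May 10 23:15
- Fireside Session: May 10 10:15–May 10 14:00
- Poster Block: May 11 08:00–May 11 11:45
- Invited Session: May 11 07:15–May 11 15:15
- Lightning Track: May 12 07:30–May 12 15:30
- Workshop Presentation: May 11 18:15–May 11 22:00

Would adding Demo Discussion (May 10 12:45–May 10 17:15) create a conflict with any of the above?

Yes — it overlaps Fireside Session

Fireside Session: starts May 10 10:15 before Demo Discussion ends May 10 17:15, and ends May 10 14:00 after Demo Discussion starts May 10 12:45 → overlap.
Invited Track: starts May 10 18:30 at or after Demo Discussion ends May 10 17:15 → clear.
Invited Session: starts May 11 07:15 at or after Demo Discussion ends May 10 17:15 → clear.
Workshop Address: starts May 11 07:30 at or after Demo Discussion ends May 10 17:15 → clear.
Poster Block: starts May 11 08:00 at or after Demo Discussion ends May 10 17:15 → clear.
Workshop Presentation: starts May 11 18:15 at or after Demo Discussion ends May 10 17:15 → clear.
Lightning Track: starts May 12 07:30 at or after Demo Discussion ends May 10 17:15 → clear.
Fireside Q&A: starts May 12 14:15 at or after Demo Discussion ends May 10 17:15 → clear.
Demo Discussion overlaps Fireside Session.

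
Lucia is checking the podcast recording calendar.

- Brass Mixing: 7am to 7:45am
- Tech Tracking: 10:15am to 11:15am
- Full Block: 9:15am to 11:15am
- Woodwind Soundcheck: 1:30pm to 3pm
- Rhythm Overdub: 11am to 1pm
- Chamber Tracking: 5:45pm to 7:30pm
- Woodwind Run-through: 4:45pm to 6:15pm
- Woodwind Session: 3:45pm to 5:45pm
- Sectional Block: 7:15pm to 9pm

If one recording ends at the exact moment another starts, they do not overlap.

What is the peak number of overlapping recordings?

Sweep the timeline, counting +1 at each start and −1 at each end (ends before starts at a tie):
7am start Brass Mixing → 1
7:45am end Brass Mixing → 0
9:15am start Full Block → 1
10:15am start Tech Tracking → 2
11am start Rhythm Overdub → 3
11:15am end Full Block → 2
11:15am end Tech Tracking → 1
1pm end Rhythm Overdub → 0
1:30pm start Woodwind Soundcheck → 1
3pm end Woodwind Soundcheck → 0
3:45pm start Woodwind Session → 1
4:45pm start Woodwind Run-through → 2
5:45pm end Woodwind Session → 1
5:45pm start Chamber Tracking → 2
6:15pm end Woodwind Run-through → 1
7:15pm start Sectional Block → 2
7:30pm end Chamber Tracking → 1
9pm end Sectional Block → 0
Peak is 3, at 11am (Full Block, Rhythm Overdub, Tech Tracking).

3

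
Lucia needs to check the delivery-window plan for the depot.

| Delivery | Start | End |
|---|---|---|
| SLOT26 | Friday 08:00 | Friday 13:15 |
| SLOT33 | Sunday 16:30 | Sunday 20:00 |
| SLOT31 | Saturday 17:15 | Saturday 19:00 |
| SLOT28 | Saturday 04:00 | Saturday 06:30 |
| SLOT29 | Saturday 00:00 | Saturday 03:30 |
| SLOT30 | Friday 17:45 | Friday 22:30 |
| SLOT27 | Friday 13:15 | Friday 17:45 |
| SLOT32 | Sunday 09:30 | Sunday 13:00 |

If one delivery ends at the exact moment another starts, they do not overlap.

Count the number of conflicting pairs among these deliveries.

Two intervals overlap when each starts before the other ends.
Sorted by start: SLOT26, SLOT27, SLOT30, SLOT29, SLOT28, SLOT31, SLOT32, SLOT33.
SLOT27 starts exactly when SLOT26 ends (back-to-back, no overlap), so nothing later overlaps SLOT26 either.
SLOT30 starts exactly when SLOT27 ends (back-to-back, no overlap), so nothing later overlaps SLOT27 either.
SLOT29 starts after SLOT30 ends, so nothing later overlaps SLOT30 either.
SLOT28 starts after SLOT29 ends, so nothing later overlaps SLOT29 either.
SLOT31 starts after SLOT28 ends, so nothing later overlaps SLOT28 either.
SLOT32 starts after SLOT31 ends, so nothing later overlaps SLOT31 either.
SLOT33 starts after SLOT32 ends.
No pair overlaps.

0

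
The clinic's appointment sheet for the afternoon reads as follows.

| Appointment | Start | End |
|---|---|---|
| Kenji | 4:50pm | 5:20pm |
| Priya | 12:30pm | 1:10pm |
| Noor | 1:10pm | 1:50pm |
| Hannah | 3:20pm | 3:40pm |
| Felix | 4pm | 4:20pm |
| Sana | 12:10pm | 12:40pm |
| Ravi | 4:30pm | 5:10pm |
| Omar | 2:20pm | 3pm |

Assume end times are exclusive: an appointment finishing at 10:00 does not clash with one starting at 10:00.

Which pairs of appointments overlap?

Check each pair: they overlap iff neither finishes before the other starts.
Sorted by start: Sana, Priya, Noor, Omar, Hannah, Felix, Ravi, Kenji.
Priya starts before Sana ends → Sana and Priya overlap.
Noor starts after Sana ends, so nothing later overlaps Sana either.
Noor starts exactly when Priya ends (back-to-back, no overlap), so nothing later overlaps Priya either.
Omar starts after Noor ends, so nothing later overlaps Noor either.
Hannah starts after Omar ends, so nothing later overlaps Omar either.
Felix starts after Hannah ends, so nothing later overlaps Hannah either.
Ravi starts after Felix ends, so nothing later overlaps Felix either.
Kenji starts before Ravi ends → Ravi and Kenji overlap.

Kenji & Ravi, Priya & Sana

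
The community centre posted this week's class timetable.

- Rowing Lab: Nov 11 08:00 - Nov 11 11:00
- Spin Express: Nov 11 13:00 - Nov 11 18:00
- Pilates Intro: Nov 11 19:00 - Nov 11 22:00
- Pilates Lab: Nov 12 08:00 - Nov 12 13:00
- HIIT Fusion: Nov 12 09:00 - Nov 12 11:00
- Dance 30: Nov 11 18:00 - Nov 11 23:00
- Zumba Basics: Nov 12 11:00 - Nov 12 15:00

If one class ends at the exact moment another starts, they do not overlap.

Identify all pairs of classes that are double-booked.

Dance 30 & Pilates Intro, HIIT Fusion & Pilates Lab, Pilates Lab & Zumba Basics

Sorted by start: Rowing Lab, Spin Express, Dance 30, Pilates Intro, Pilates Lab, HIIT Fusion, Zumba Basics.
Spin Express starts after Rowing Lab ends, so Rowing Lab has no further overlaps.
Dance 30 starts exactly when Spin Express ends (back-to-back, no overlap), so Spin Express has no further overlaps.
Pilates Intro starts before Dance 30 ends → Dance 30 and Pilates Intro overlap.
Pilates Lab starts after Dance 30 ends, so Dance 30 has no further overlaps.
Pilates Lab starts after Pilates Intro ends, so Pilates Intro has no further overlaps.
HIIT Fusion starts before Pilates Lab ends → Pilates Lab and HIIT Fusion overlap.
Zumba Basics starts before Pilates Lab ends → Pilates Lab and Zumba Basics overlap.
Zumba Basics starts exactly when HIIT Fusion ends (back-to-back, no overlap).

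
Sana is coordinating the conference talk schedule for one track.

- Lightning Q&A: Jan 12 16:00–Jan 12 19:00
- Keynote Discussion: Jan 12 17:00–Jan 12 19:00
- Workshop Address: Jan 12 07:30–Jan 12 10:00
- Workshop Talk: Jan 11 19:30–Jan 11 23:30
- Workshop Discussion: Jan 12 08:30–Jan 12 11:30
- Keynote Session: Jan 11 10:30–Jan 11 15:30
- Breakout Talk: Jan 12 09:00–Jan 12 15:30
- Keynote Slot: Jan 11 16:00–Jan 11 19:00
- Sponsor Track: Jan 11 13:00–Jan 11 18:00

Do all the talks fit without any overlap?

Sorted by start: Keynote Session, Sponsor Track, Keynote Slot, Workshop Talk, Workshop Address, Workshop Discussion, Breakout Talk, Lightning Q&A, Keynote Discussion.
Sponsor Track starts before Keynote Session ends → Keynote Session and Sponsor Track overlap.
That's a conflict, so the schedule is not conflict-free.

No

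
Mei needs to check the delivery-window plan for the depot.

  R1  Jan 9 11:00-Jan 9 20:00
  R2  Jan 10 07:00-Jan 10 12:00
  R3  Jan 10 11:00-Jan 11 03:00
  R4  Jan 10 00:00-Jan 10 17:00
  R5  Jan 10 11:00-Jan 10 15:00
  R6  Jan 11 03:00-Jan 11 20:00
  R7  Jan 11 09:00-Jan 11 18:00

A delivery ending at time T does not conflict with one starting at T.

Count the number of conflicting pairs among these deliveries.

7

Sorted by start: R1, R4, R2, R3, R5, R6, R7.
R4 starts after R1 ends; R1 is clear from here.
R2 starts before R4 ends → R4 and R2 overlap.
R3 starts before R4 ends → R4 and R3 overlap.
R5 starts before R4 ends → R4 and R5 overlap.
R6 starts after R4 ends; R4 is clear from here.
R3 starts before R2 ends → R2 and R3 overlap.
R5 starts before R2 ends → R2 and R5 overlap.
R6 starts after R2 ends; R2 is clear from here.
R5 starts before R3 ends → R3 and R5 overlap.
R6 starts exactly when R3 ends (back-to-back, no overlap); R3 is clear from here.
R6 starts after R5 ends; R5 is clear from here.
R7 starts before R6 ends → R6 and R7 overlap.
Overlapping pairs: R2 & R3, R2 & R4, R2 & R5, R3 & R4, R3 & R5, R4 & R5, R6 & R7 — 7 in total.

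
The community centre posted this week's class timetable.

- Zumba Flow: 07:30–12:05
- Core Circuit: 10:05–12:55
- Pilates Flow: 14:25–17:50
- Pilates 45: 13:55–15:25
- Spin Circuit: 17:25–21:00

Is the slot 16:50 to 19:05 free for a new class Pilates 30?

Zumba Flow: ends 12:05 at or before Pilates 30 starts 16:50 → clear.
Core Circuit: ends 12:55 at or before Pilates 30 starts 16:50 → clear.
Pilates 45: ends 15:25 at or before Pilates 30 starts 16:50 → clear.
Pilates Flow: starts 14:25 before Pilates 30 ends 19:05, and ends 17:50 after Pilates 30 starts 16:50 → overlap.
Spin Circuit: starts 17:25 before Pilates 30 ends 19:05, and ends 21:00 after Pilates 30 starts 16:50 → overlap.
Pilates 30 overlaps Pilates Flow, Spin Circuit.

No — it overlaps Pilates Flow, Spin Circuit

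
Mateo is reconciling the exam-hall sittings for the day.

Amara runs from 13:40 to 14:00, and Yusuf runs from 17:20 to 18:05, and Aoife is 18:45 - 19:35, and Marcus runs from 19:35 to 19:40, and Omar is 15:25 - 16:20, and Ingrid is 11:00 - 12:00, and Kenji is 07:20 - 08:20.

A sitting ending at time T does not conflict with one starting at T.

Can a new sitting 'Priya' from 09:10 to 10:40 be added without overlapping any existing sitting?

Kenji: ends 08:20 at or before Priya starts 09:10 → clear.
Ingrid: starts 11:00 at or after Priya ends 10:40 → clear.
Amara: starts 13:40 at or after Priya ends 10:40 → clear.
Omar: starts 15:25 at or after Priya ends 10:40 → clear.
Yusuf: starts 17:20 at or after Priya ends 10:40 → clear.
Aoife: starts 18:45 at or after Priya ends 10:40 → clear.
Marcus: starts 19:35 at or after Priya ends 10:40 → clear.

Yes — the slot is free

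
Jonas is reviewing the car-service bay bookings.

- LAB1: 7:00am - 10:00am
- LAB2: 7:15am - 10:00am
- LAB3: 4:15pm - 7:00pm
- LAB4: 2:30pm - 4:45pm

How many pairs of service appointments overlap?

Sorted by start: LAB1, LAB2, LAB4, LAB3.
LAB2 starts before LAB1 ends → LAB1 and LAB2 overlap.
LAB4 starts after LAB1 ends; LAB1 is clear from here.
LAB4 starts after LAB2 ends; LAB2 is clear from here.
LAB3 starts before LAB4 ends → LAB4 and LAB3 overlap.
Overlapping pairs: LAB1 & LAB2, LAB3 & LAB4 — 2 in total.

2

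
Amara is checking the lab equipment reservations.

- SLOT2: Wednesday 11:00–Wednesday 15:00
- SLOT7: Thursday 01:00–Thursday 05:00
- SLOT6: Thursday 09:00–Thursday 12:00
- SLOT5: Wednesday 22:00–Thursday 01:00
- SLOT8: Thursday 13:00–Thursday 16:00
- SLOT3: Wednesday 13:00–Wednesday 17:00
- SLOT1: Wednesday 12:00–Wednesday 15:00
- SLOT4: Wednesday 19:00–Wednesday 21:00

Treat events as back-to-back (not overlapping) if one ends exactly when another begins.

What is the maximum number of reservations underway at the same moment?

3

Walk through starts and ends in time order (an end at T is processed before a start at T):
Wednesday 11:00 start SLOT2 → 1
Wednesday 12:00 start SLOT1 → 2
Wednesday 13:00 start SLOT3 → 3
Wednesday 15:00 end SLOT1 → 2
Wednesday 15:00 end SLOT2 → 1
Wednesday 17:00 end SLOT3 → 0
Wednesday 19:00 start SLOT4 → 1
Wednesday 21:00 end SLOT4 → 0
Wednesday 22:00 start SLOT5 → 1
Thursday 01:00 end SLOT5 → 0
Thursday 01:00 start SLOT7 → 1
Thursday 05:00 end SLOT7 → 0
Thursday 09:00 start SLOT6 → 1
Thursday 12:00 end SLOT6 → 0
Thursday 13:00 start SLOT8 → 1
Thursday 16:00 end SLOT8 → 0
Peak is 3, at Wednesday 13:00 (SLOT1, SLOT2, SLOT3).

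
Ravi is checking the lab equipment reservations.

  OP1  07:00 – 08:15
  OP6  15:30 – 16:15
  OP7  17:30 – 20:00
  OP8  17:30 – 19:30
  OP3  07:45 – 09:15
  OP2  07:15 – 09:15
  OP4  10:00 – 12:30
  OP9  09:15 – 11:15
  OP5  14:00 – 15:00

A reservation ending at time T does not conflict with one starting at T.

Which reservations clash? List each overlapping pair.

Sorted by start: OP1, OP2, OP3, OP9, OP4, OP5, OP6, OP7, OP8.
OP2 starts before OP1 ends → OP1 and OP2 overlap.
OP3 starts before OP1 ends → OP1 and OP3 overlap.
OP9 starts after OP1 ends, so nothing later overlaps OP1 either.
OP3 starts before OP2 ends → OP2 and OP3 overlap.
OP9 starts exactly when OP2 ends (back-to-back, no overlap), so nothing later overlaps OP2 either.
OP9 starts exactly when OP3 ends (back-to-back, no overlap), so nothing later overlaps OP3 either.
OP4 starts before OP9 ends → OP9 and OP4 overlap.
OP5 starts after OP9 ends, so nothing later overlaps OP9 either.
OP5 starts after OP4 ends, so nothing later overlaps OP4 either.
OP6 starts after OP5 ends, so nothing later overlaps OP5 either.
OP7 starts after OP6 ends, so nothing later overlaps OP6 either.
OP8 starts before OP7 ends → OP7 and OP8 overlap.

OP1 & OP2, OP1 & OP3, OP2 & OP3, OP4 & OP9, OP7 & OP8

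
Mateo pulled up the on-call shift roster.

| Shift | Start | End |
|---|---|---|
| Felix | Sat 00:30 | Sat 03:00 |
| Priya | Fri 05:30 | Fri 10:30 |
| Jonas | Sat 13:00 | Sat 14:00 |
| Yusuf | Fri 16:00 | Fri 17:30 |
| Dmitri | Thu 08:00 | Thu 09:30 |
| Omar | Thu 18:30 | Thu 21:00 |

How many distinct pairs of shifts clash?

0

Sorted by start: Dmitri, Omar, Priya, Yusuf, Felix, Jonas.
Omar starts after Dmitri ends — done with Dmitri.
Priya starts after Omar ends — done with Omar.
Yusuf starts after Priya ends — done with Priya.
Felix starts after Yusuf ends — done with Yusuf.
Jonas starts after Felix ends.
No pair overlaps.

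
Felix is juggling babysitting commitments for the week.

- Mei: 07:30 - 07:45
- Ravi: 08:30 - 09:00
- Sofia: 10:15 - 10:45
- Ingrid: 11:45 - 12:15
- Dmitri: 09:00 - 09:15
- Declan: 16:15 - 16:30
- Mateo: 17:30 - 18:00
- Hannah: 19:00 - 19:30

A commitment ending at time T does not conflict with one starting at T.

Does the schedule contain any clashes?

Sorted by start: Mei, Ravi, Dmitri, Sofia, Ingrid, Declan, Mateo, Hannah.
Ravi starts after Mei ends — done with Mei.
Dmitri starts exactly when Ravi ends (back-to-back, no overlap) — done with Ravi.
Sofia starts after Dmitri ends — done with Dmitri.
Ingrid starts after Sofia ends — done with Sofia.
Declan starts after Ingrid ends — done with Ingrid.
Mateo starts after Declan ends — done with Declan.
Hannah starts after Mateo ends.
Every pair is clear; the schedule has no overlaps.

No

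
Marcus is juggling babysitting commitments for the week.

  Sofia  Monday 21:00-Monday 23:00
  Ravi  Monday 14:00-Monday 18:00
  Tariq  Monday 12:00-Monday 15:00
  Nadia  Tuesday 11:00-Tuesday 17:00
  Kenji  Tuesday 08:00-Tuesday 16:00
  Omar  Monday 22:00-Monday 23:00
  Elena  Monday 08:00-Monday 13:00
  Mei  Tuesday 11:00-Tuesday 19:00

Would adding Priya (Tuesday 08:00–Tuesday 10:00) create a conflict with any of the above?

Elena: ends Monday 13:00 at or before Priya starts Tuesday 08:00 → clear.
Tariq: ends Monday 15:00 at or before Priya starts Tuesday 08:00 → clear.
Ravi: ends Monday 18:00 at or before Priya starts Tuesday 08:00 → clear.
Sofia: ends Monday 23:00 at or before Priya starts Tuesday 08:00 → clear.
Omar: ends Monday 23:00 at or before Priya starts Tuesday 08:00 → clear.
Kenji: starts Tuesday 08:00 before Priya ends Tuesday 10:00, and ends Tuesday 16:00 after Priya starts Tuesday 08:00 → overlap.
Nadia: starts Tuesday 11:00 at or after Priya ends Tuesday 10:00 → clear.
Mei: starts Tuesday 11:00 at or after Priya ends Tuesday 10:00 → clear.
Priya overlaps Kenji.

Yes — it overlaps Kenji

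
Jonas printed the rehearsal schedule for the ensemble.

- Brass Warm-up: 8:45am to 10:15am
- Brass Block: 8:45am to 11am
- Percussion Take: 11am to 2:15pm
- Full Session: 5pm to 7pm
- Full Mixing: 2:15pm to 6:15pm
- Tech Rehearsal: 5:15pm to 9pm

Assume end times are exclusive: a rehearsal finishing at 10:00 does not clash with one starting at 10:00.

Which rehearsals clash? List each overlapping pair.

Brass Block & Brass Warm-up, Full Mixing & Full Session, Full Mixing & Tech Rehearsal, Full Session & Tech Rehearsal

Sorted by start: Brass Warm-up, Brass Block, Percussion Take, Full Mixing, Full Session, Tech Rehearsal.
Brass Block starts before Brass Warm-up ends → Brass Warm-up and Brass Block overlap.
Percussion Take starts after Brass Warm-up ends — done with Brass Warm-up.
Percussion Take starts exactly when Brass Block ends (back-to-back, no overlap) — done with Brass Block.
Full Mixing starts exactly when Percussion Take ends (back-to-back, no overlap) — done with Percussion Take.
Full Session starts before Full Mixing ends → Full Mixing and Full Session overlap.
Tech Rehearsal starts before Full Mixing ends → Full Mixing and Tech Rehearsal overlap.
Tech Rehearsal starts before Full Session ends → Full Session and Tech Rehearsal overlap.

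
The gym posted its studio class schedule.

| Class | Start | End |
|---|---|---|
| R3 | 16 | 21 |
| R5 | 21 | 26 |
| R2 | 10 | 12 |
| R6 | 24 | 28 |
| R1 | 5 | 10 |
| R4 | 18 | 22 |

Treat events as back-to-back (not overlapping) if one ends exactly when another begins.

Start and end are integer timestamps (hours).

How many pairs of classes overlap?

3

Two intervals overlap when each starts before the other ends.
Sorted by start: R1, R2, R3, R4, R5, R6.
R2 starts exactly when R1 ends (back-to-back, no overlap), so R1 has no further overlaps.
R3 starts after R2 ends, so R2 has no further overlaps.
R4 starts before R3 ends → R3 and R4 overlap.
R5 starts exactly when R3 ends (back-to-back, no overlap), so R3 has no further overlaps.
R5 starts before R4 ends → R4 and R5 overlap.
R6 starts after R4 ends.
R6 starts before R5 ends → R5 and R6 overlap.
Overlapping pairs: R3 & R4, R4 & R5, R5 & R6 — 3 in total.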